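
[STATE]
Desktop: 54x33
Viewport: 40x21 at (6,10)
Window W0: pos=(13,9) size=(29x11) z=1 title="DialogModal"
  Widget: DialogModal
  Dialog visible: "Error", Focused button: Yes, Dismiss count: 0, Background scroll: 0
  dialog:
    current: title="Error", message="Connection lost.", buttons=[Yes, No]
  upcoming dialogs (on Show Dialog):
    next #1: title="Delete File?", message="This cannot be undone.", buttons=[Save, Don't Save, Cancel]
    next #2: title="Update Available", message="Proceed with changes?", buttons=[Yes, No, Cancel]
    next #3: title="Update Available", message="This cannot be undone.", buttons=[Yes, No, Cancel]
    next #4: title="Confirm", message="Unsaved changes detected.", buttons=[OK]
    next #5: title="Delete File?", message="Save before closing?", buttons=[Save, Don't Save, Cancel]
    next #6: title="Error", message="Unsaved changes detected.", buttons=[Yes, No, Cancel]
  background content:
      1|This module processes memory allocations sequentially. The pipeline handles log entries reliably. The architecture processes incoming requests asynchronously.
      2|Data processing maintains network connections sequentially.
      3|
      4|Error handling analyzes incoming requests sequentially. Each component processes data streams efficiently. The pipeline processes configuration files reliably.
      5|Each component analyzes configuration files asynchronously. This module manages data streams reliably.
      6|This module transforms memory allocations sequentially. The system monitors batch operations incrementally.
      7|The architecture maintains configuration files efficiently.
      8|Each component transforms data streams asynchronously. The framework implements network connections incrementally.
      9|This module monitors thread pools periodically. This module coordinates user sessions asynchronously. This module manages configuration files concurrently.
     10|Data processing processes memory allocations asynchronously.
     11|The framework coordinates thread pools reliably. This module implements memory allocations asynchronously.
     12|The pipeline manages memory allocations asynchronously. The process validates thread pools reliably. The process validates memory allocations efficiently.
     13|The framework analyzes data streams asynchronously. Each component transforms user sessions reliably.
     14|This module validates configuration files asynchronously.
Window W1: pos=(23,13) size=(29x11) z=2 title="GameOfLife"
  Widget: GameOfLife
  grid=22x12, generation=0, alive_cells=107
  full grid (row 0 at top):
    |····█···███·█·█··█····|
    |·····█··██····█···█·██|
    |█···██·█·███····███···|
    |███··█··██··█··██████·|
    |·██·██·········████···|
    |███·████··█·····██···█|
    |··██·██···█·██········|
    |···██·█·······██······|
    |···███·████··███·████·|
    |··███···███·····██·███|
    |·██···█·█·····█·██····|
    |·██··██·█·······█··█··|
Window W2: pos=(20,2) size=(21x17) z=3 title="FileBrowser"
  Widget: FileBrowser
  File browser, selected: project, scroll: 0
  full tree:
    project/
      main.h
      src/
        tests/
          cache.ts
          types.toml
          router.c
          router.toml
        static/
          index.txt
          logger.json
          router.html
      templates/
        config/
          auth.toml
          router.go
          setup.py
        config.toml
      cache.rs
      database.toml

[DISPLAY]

       ┃ Dialo┃    database.toml  ┃┃    
       ┠──────┃                   ┃┨    
       ┃This m┃                   ┃┃    
       ┃Dat┌──┃                   ┃━━━━━
       ┃   │  ┃                   ┃     
       ┃Err│ C┃                   ┃─────
       ┃Eac│  ┃                   ┃     
       ┃Thi└──┃                   ┃████·
       ┃The ar┗━━━━━━━━━━━━━━━━━━━┛██···
       ┗━━━━━━━━━┃███·████··█·····██···█
                 ┃··██·██···█·██········
                 ┃···██·█·······██······
                 ┃···███·████··███·████·
                 ┗━━━━━━━━━━━━━━━━━━━━━━
                                        
                                        
                                        
                                        
                                        
                                        
                                        


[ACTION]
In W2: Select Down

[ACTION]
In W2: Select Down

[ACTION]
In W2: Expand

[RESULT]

       ┃ Dialo┃    [+] templates/ ┃┃    
       ┠──────┃    cache.rs       ┃┨    
       ┃This m┃    database.toml  ┃┃    
       ┃Dat┌──┃                   ┃━━━━━
       ┃   │  ┃                   ┃     
       ┃Err│ C┃                   ┃─────
       ┃Eac│  ┃                   ┃     
       ┃Thi└──┃                   ┃████·
       ┃The ar┗━━━━━━━━━━━━━━━━━━━┛██···
       ┗━━━━━━━━━┃███·████··█·····██···█
                 ┃··██·██···█·██········
                 ┃···██·█·······██······
                 ┃···███·████··███·████·
                 ┗━━━━━━━━━━━━━━━━━━━━━━
                                        
                                        
                                        
                                        
                                        
                                        
                                        


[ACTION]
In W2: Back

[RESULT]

       ┃ Dialo┃                   ┃┃    
       ┠──────┃                   ┃┨    
       ┃This m┃                   ┃┃    
       ┃Dat┌──┃                   ┃━━━━━
       ┃   │  ┃                   ┃     
       ┃Err│ C┃                   ┃─────
       ┃Eac│  ┃                   ┃     
       ┃Thi└──┃                   ┃████·
       ┃The ar┗━━━━━━━━━━━━━━━━━━━┛██···
       ┗━━━━━━━━━┃███·████··█·····██···█
                 ┃··██·██···█·██········
                 ┃···██·█·······██······
                 ┃···███·████··███·████·
                 ┗━━━━━━━━━━━━━━━━━━━━━━
                                        
                                        
                                        
                                        
                                        
                                        
                                        


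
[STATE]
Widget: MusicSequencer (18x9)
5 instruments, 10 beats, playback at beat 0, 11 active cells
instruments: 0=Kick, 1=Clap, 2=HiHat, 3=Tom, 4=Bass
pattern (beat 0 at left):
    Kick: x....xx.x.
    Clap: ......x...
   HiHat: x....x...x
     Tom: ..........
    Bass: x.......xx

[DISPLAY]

      ▼123456789  
  Kick█····██·█·  
  Clap······█···  
 HiHat█····█···█  
   Tom··········  
  Bass█·······██  
                  
                  
                  


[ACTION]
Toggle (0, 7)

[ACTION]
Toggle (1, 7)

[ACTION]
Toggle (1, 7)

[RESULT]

      ▼123456789  
  Kick█····████·  
  Clap······█···  
 HiHat█····█···█  
   Tom··········  
  Bass█·······██  
                  
                  
                  


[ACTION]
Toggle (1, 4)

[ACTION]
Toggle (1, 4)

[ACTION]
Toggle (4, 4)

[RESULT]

      ▼123456789  
  Kick█····████·  
  Clap······█···  
 HiHat█····█···█  
   Tom··········  
  Bass█···█···██  
                  
                  
                  


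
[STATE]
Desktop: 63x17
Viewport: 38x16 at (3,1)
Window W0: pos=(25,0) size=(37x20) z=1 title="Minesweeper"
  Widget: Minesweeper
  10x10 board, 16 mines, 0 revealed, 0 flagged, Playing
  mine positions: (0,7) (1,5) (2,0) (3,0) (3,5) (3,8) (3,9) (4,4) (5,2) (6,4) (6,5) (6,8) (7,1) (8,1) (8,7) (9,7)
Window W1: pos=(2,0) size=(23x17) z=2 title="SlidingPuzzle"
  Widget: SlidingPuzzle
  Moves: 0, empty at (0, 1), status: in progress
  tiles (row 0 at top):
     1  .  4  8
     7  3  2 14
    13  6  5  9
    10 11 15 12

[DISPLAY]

 SlidingPuzzle       ┃┃ Minesweeper   
─────────────────────┨┠───────────────
┌────┬────┬────┬────┐┃┃■■■■■■■■■■     
│  1 │    │  4 │  8 │┃┃■■■■■■■■■■     
├────┼────┼────┼────┤┃┃■■■■■■■■■■     
│  7 │  3 │  2 │ 14 │┃┃■■■■■■■■■■     
├────┼────┼────┼────┤┃┃■■■■■■■■■■     
│ 13 │  6 │  5 │  9 │┃┃■■■■■■■■■■     
├────┼────┼────┼────┤┃┃■■■■■■■■■■     
│ 10 │ 11 │ 15 │ 12 │┃┃■■■■■■■■■■     
└────┴────┴────┴────┘┃┃■■■■■■■■■■     
Moves: 0             ┃┃■■■■■■■■■■     
                     ┃┃               
                     ┃┃               
                     ┃┃               
━━━━━━━━━━━━━━━━━━━━━┛┃               


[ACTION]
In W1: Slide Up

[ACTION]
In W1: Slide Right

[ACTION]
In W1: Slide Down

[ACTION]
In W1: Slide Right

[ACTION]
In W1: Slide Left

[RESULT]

 SlidingPuzzle       ┃┃ Minesweeper   
─────────────────────┨┠───────────────
┌────┬────┬────┬────┐┃┃■■■■■■■■■■     
│  3 │    │  4 │  8 │┃┃■■■■■■■■■■     
├────┼────┼────┼────┤┃┃■■■■■■■■■■     
│  1 │  7 │  2 │ 14 │┃┃■■■■■■■■■■     
├────┼────┼────┼────┤┃┃■■■■■■■■■■     
│ 13 │  6 │  5 │  9 │┃┃■■■■■■■■■■     
├────┼────┼────┼────┤┃┃■■■■■■■■■■     
│ 10 │ 11 │ 15 │ 12 │┃┃■■■■■■■■■■     
└────┴────┴────┴────┘┃┃■■■■■■■■■■     
Moves: 4             ┃┃■■■■■■■■■■     
                     ┃┃               
                     ┃┃               
                     ┃┃               
━━━━━━━━━━━━━━━━━━━━━┛┃               


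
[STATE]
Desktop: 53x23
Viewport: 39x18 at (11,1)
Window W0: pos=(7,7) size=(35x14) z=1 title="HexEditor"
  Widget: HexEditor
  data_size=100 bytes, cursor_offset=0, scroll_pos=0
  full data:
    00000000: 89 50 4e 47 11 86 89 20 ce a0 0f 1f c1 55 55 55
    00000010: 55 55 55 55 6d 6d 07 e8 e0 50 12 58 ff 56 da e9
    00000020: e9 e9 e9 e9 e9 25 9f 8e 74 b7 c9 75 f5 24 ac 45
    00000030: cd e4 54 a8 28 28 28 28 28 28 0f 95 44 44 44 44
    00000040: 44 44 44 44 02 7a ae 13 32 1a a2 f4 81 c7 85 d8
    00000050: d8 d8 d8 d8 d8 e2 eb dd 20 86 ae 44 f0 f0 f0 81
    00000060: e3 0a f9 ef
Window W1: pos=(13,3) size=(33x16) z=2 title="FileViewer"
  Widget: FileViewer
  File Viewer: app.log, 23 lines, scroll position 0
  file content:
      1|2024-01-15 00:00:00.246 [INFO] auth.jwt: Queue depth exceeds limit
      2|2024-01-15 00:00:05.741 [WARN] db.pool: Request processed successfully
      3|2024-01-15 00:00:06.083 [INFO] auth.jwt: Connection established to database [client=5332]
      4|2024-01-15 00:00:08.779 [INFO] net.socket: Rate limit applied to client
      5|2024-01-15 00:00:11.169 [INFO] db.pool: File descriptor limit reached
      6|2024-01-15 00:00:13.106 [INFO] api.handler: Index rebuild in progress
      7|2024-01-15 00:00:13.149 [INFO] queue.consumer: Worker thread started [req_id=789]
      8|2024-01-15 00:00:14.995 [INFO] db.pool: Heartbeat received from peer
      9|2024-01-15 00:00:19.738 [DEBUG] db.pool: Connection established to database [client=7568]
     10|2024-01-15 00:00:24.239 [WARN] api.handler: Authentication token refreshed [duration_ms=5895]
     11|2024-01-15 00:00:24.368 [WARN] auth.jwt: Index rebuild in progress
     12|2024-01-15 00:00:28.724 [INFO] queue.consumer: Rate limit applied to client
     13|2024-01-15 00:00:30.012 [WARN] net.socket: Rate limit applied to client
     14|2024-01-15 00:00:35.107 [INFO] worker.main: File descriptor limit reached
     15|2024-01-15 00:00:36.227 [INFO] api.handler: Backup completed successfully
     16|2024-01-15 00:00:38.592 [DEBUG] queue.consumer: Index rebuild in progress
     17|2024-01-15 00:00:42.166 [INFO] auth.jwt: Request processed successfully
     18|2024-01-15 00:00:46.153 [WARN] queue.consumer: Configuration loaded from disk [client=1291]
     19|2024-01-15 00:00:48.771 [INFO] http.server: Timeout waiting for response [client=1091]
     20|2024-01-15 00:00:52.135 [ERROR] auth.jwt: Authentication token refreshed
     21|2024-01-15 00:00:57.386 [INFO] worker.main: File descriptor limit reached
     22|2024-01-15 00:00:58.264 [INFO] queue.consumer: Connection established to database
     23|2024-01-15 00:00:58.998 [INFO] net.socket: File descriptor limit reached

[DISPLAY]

                                       
                                       
  ┏━━━━━━━━━━━━━━━━━━━━━━━━━━━━━━━┓    
  ┃ FileViewer                    ┃    
  ┠───────────────────────────────┨    
  ┃2024-01-15 00:00:00.246 [INFO]▲┃    
━━┃2024-01-15 00:00:05.741 [WARN]█┃    
xE┃2024-01-15 00:00:06.083 [INFO]░┃    
──┃2024-01-15 00:00:08.779 [INFO]░┃    
00┃2024-01-15 00:00:11.169 [INFO]░┃    
00┃2024-01-15 00:00:13.106 [INFO]░┃    
00┃2024-01-15 00:00:13.149 [INFO]░┃    
00┃2024-01-15 00:00:14.995 [INFO]░┃    
00┃2024-01-15 00:00:19.738 [DEBUG░┃    
00┃2024-01-15 00:00:24.239 [WARN]░┃    
00┃2024-01-15 00:00:24.368 [WARN]░┃    
  ┃2024-01-15 00:00:28.724 [INFO]▼┃    
  ┗━━━━━━━━━━━━━━━━━━━━━━━━━━━━━━━┛    


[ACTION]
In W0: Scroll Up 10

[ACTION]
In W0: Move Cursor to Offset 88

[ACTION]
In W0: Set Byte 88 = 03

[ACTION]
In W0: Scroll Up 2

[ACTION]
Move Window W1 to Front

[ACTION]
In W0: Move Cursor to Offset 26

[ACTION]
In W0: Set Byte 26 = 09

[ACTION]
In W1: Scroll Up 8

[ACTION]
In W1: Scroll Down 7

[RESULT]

                                       
                                       
  ┏━━━━━━━━━━━━━━━━━━━━━━━━━━━━━━━┓    
  ┃ FileViewer                    ┃    
  ┠───────────────────────────────┨    
  ┃2024-01-15 00:00:14.995 [INFO]▲┃    
━━┃2024-01-15 00:00:19.738 [DEBUG░┃    
xE┃2024-01-15 00:00:24.239 [WARN]░┃    
──┃2024-01-15 00:00:24.368 [WARN]░┃    
00┃2024-01-15 00:00:28.724 [INFO]░┃    
00┃2024-01-15 00:00:30.012 [WARN]░┃    
00┃2024-01-15 00:00:35.107 [INFO]░┃    
00┃2024-01-15 00:00:36.227 [INFO]█┃    
00┃2024-01-15 00:00:38.592 [DEBUG░┃    
00┃2024-01-15 00:00:42.166 [INFO]░┃    
00┃2024-01-15 00:00:46.153 [WARN]░┃    
  ┃2024-01-15 00:00:48.771 [INFO]▼┃    
  ┗━━━━━━━━━━━━━━━━━━━━━━━━━━━━━━━┛    


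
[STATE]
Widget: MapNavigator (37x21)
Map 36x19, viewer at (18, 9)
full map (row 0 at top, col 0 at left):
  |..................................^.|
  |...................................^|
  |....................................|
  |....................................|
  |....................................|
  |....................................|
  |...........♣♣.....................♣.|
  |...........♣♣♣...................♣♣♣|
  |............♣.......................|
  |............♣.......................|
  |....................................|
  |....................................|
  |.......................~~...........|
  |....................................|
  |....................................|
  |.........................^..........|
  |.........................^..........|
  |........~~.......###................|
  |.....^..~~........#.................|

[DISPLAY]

                                     
..................................^. 
...................................^ 
.................................... 
.................................... 
.................................... 
.................................... 
...........♣♣.....................♣. 
...........♣♣♣...................♣♣♣ 
............♣....................... 
............♣.....@................. 
.................................... 
.................................... 
.......................~~........... 
.................................... 
.................................... 
.........................^.......... 
.........................^.......... 
........~~.......###................ 
.....^..~~........#................. 
                                     


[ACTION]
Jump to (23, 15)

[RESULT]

...............................      
......♣♣.....................♣.      
......♣♣♣...................♣♣♣      
.......♣.......................      
.......♣.......................      
...............................      
...............................      
..................~~...........      
...............................      
...............................      
..................@.^..........      
....................^..........      
...~~.......###................      
^..~~........#.................      
                                     
                                     
                                     
                                     
                                     
                                     
                                     


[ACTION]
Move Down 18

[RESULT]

.......♣.......................      
.......♣.......................      
...............................      
...............................      
..................~~...........      
...............................      
...............................      
....................^..........      
....................^..........      
...~~.......###................      
^..~~........#....@............      
                                     
                                     
                                     
                                     
                                     
                                     
                                     
                                     
                                     
                                     


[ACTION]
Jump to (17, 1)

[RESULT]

                                     
                                     
                                     
                                     
                                     
                                     
                                     
                                     
                                     
 ..................................^.
 .................@.................^
 ....................................
 ....................................
 ....................................
 ....................................
 ...........♣♣.....................♣.
 ...........♣♣♣...................♣♣♣
 ............♣.......................
 ............♣.......................
 ....................................
 ....................................


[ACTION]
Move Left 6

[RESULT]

                                     
                                     
                                     
                                     
                                     
                                     
                                     
                                     
                                     
       ..............................
       ...........@..................
       ..............................
       ..............................
       ..............................
       ..............................
       ...........♣♣.................
       ...........♣♣♣................
       ............♣.................
       ............♣.................
       ..............................
       ..............................


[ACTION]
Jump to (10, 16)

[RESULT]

        ...........♣♣................
        ...........♣♣♣...............
        ............♣................
        ............♣................
        .............................
        .............................
        .......................~~....
        .............................
        .............................
        .........................^...
        ..........@..............^...
        ........~~.......###.........
        .....^..~~........#..........
                                     
                                     
                                     
                                     
                                     
                                     
                                     
                                     


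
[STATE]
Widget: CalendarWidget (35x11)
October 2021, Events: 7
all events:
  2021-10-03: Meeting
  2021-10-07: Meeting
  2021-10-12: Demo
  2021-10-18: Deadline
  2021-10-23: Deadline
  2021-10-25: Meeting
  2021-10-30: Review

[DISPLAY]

            October 2021           
Mo Tu We Th Fr Sa Su               
             1  2  3*              
 4  5  6  7*  8  9 10              
11 12* 13 14 15 16 17              
18* 19 20 21 22 23* 24             
25* 26 27 28 29 30* 31             
                                   
                                   
                                   
                                   


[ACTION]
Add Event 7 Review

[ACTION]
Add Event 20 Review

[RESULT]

            October 2021           
Mo Tu We Th Fr Sa Su               
             1  2  3*              
 4  5  6  7*  8  9 10              
11 12* 13 14 15 16 17              
18* 19 20* 21 22 23* 24            
25* 26 27 28 29 30* 31             
                                   
                                   
                                   
                                   


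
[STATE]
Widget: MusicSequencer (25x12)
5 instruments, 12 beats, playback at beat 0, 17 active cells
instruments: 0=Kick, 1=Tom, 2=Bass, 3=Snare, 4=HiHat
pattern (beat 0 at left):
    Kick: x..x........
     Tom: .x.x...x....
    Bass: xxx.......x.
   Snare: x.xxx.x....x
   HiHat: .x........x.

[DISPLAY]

      ▼12345678901       
  Kick█··█········       
   Tom·█·█···█····       
  Bass███·······█·       
 Snare█·███·█····█       
 HiHat·█········█·       
                         
                         
                         
                         
                         
                         


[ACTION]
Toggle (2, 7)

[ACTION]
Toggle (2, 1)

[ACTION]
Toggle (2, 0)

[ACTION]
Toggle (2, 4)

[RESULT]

      ▼12345678901       
  Kick█··█········       
   Tom·█·█···█····       
  Bass··█·█··█··█·       
 Snare█·███·█····█       
 HiHat·█········█·       
                         
                         
                         
                         
                         
                         


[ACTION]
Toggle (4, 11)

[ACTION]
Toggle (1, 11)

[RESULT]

      ▼12345678901       
  Kick█··█········       
   Tom·█·█···█···█       
  Bass··█·█··█··█·       
 Snare█·███·█····█       
 HiHat·█········██       
                         
                         
                         
                         
                         
                         


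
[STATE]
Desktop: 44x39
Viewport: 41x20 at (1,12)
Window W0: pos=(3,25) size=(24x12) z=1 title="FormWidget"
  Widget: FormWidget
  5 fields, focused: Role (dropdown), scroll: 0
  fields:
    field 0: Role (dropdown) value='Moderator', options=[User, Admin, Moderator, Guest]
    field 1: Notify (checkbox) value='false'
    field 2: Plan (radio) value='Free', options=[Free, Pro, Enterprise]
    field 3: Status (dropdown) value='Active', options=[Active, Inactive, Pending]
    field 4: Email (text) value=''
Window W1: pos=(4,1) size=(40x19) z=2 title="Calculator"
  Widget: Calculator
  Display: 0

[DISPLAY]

   ┃│ 0 │ . │ = │ + │                    
   ┃├───┼───┼───┼───┤                    
   ┃│ C │ MC│ MR│ M+│                    
   ┃└───┴───┴───┴───┘                    
   ┃                                     
   ┃                                     
   ┃                                     
   ┗━━━━━━━━━━━━━━━━━━━━━━━━━━━━━━━━━━━━━
                                         
                                         
                                         
                                         
                                         
  ┏━━━━━━━━━━━━━━━━━━━━━━┓               
  ┃ FormWidget           ┃               
  ┠──────────────────────┨               
  ┃> Role:       [Moder▼]┃               
  ┃  Notify:     [ ]     ┃               
  ┃  Plan:       (●) Free┃               
  ┃  Status:     [Activ▼]┃               


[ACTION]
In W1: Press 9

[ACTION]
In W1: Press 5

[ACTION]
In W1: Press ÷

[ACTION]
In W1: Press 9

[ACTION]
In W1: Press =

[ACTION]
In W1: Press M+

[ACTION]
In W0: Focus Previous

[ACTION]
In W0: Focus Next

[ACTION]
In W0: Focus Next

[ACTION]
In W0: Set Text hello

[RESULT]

   ┃│ 0 │ . │ = │ + │                    
   ┃├───┼───┼───┼───┤                    
   ┃│ C │ MC│ MR│ M+│                    
   ┃└───┴───┴───┴───┘                    
   ┃                                     
   ┃                                     
   ┃                                     
   ┗━━━━━━━━━━━━━━━━━━━━━━━━━━━━━━━━━━━━━
                                         
                                         
                                         
                                         
                                         
  ┏━━━━━━━━━━━━━━━━━━━━━━┓               
  ┃ FormWidget           ┃               
  ┠──────────────────────┨               
  ┃  Role:       [Moder▼]┃               
  ┃> Notify:     [ ]     ┃               
  ┃  Plan:       (●) Free┃               
  ┃  Status:     [Activ▼]┃               


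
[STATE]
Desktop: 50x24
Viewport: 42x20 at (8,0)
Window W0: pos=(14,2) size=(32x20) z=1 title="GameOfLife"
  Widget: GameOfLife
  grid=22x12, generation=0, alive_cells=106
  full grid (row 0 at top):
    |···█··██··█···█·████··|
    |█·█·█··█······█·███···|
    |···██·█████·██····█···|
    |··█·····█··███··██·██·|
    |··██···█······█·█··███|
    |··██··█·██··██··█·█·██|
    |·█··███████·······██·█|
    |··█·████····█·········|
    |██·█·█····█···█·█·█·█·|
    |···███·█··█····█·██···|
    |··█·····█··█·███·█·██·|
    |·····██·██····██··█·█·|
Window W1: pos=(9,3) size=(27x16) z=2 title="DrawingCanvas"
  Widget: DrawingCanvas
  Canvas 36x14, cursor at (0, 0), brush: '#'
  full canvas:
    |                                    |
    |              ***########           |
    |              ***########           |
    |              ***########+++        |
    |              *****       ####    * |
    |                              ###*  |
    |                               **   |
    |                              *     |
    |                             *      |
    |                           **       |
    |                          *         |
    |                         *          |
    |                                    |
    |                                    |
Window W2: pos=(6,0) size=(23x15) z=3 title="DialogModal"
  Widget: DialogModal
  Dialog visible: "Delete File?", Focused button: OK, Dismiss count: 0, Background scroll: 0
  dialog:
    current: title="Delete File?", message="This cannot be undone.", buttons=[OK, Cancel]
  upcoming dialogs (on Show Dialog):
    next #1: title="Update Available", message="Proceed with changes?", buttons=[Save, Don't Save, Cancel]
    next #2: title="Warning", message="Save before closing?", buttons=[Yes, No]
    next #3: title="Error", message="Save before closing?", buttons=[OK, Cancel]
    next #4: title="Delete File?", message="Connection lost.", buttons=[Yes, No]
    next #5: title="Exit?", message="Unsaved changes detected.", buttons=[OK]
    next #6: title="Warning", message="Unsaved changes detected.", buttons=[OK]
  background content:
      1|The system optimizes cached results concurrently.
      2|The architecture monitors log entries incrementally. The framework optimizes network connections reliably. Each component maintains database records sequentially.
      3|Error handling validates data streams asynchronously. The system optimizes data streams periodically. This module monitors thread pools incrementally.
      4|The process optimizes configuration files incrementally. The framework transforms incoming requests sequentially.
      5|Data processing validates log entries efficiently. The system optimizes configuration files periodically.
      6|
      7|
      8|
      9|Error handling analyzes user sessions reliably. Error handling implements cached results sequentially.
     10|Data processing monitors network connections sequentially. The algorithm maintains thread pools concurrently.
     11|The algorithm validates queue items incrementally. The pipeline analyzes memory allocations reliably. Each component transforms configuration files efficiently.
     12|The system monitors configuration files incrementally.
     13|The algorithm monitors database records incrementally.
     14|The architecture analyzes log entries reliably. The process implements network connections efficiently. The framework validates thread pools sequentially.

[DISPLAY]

━━━━━━━━━━━━━━━━━━━━┓                     
DialogModal         ┃                     
────────────────────┨━━━━━━━━━━━━━━━━┓    
he system optimizes ┃━━━━━━┓         ┃    
he architecture moni┃      ┃─────────┨    
rror handling valida┃──────┨         ┃    
h┌───────────────┐es┃      ┃·        ┃    
a│  Delete File? │id┃######┃·        ┃    
 │This cannot be │  ┃######┃·        ┃    
 │ [OK]  Cancel  │  ┃######┃·        ┃    
 └───────────────┘  ┃      ┃█        ┃    
rror handling analyz┃      ┃█        ┃    
ata processing monit┃      ┃█        ┃    
he algorithm validat┃      ┃·        ┃    
━━━━━━━━━━━━━━━━━━━━┛      ┃·        ┃    
 ┃                         ┃·        ┃    
 ┃                         ┃·        ┃    
 ┃                         ┃·        ┃    
 ┗━━━━━━━━━━━━━━━━━━━━━━━━━┛         ┃    
      ┃                              ┃    


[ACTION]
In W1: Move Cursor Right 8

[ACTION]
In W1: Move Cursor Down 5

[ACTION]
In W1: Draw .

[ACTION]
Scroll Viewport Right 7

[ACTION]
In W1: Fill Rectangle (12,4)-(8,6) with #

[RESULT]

━━━━━━━━━━━━━━━━━━━━┓                     
DialogModal         ┃                     
────────────────────┨━━━━━━━━━━━━━━━━┓    
he system optimizes ┃━━━━━━┓         ┃    
he architecture moni┃      ┃─────────┨    
rror handling valida┃──────┨         ┃    
h┌───────────────┐es┃      ┃·        ┃    
a│  Delete File? │id┃######┃·        ┃    
 │This cannot be │  ┃######┃·        ┃    
 │ [OK]  Cancel  │  ┃######┃·        ┃    
 └───────────────┘  ┃      ┃█        ┃    
rror handling analyz┃      ┃█        ┃    
ata processing monit┃      ┃█        ┃    
he algorithm validat┃      ┃·        ┃    
━━━━━━━━━━━━━━━━━━━━┛      ┃·        ┃    
 ┃    ###                  ┃·        ┃    
 ┃    ###                  ┃·        ┃    
 ┃    ###                  ┃·        ┃    
 ┗━━━━━━━━━━━━━━━━━━━━━━━━━┛         ┃    
      ┃                              ┃    


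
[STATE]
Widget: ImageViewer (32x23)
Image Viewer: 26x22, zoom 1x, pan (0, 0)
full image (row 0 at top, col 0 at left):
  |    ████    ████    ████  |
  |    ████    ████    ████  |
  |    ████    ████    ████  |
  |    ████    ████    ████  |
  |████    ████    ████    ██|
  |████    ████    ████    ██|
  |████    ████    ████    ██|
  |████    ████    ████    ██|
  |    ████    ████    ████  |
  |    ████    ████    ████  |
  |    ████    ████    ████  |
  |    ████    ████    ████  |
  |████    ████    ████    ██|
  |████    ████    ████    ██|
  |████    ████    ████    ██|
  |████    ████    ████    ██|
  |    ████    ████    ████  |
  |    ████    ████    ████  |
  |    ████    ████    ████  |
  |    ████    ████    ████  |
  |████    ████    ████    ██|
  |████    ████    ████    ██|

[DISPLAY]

    ████    ████    ████        
    ████    ████    ████        
    ████    ████    ████        
    ████    ████    ████        
████    ████    ████    ██      
████    ████    ████    ██      
████    ████    ████    ██      
████    ████    ████    ██      
    ████    ████    ████        
    ████    ████    ████        
    ████    ████    ████        
    ████    ████    ████        
████    ████    ████    ██      
████    ████    ████    ██      
████    ████    ████    ██      
████    ████    ████    ██      
    ████    ████    ████        
    ████    ████    ████        
    ████    ████    ████        
    ████    ████    ████        
████    ████    ████    ██      
████    ████    ████    ██      
                                


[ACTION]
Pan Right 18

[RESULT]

  ████                          
  ████                          
  ████                          
  ████                          
██    ██                        
██    ██                        
██    ██                        
██    ██                        
  ████                          
  ████                          
  ████                          
  ████                          
██    ██                        
██    ██                        
██    ██                        
██    ██                        
  ████                          
  ████                          
  ████                          
  ████                          
██    ██                        
██    ██                        
                                


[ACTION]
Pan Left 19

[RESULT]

    ████    ████    ████        
    ████    ████    ████        
    ████    ████    ████        
    ████    ████    ████        
████    ████    ████    ██      
████    ████    ████    ██      
████    ████    ████    ██      
████    ████    ████    ██      
    ████    ████    ████        
    ████    ████    ████        
    ████    ████    ████        
    ████    ████    ████        
████    ████    ████    ██      
████    ████    ████    ██      
████    ████    ████    ██      
████    ████    ████    ██      
    ████    ████    ████        
    ████    ████    ████        
    ████    ████    ████        
    ████    ████    ████        
████    ████    ████    ██      
████    ████    ████    ██      
                                


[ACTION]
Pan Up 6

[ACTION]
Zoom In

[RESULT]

        ████████        ████████
        ████████        ████████
        ████████        ████████
        ████████        ████████
        ████████        ████████
        ████████        ████████
        ████████        ████████
        ████████        ████████
████████        ████████        
████████        ████████        
████████        ████████        
████████        ████████        
████████        ████████        
████████        ████████        
████████        ████████        
████████        ████████        
        ████████        ████████
        ████████        ████████
        ████████        ████████
        ████████        ████████
        ████████        ████████
        ████████        ████████
        ████████        ████████
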